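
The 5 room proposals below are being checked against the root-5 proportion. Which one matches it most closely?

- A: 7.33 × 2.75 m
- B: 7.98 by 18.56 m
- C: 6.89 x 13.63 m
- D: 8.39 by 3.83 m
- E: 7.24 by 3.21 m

E

Ratios (long/short): A ≈ 2.665; B ≈ 2.326; C ≈ 1.978; D ≈ 2.191; E ≈ 2.255.
root-5 ≈ 2.236; option E is nearest (Δ 0.019).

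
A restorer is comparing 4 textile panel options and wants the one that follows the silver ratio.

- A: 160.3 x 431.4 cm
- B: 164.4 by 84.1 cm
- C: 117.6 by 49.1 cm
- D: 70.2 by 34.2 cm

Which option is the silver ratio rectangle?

C

Target silver ratio ≈ 2.414.
A: 2.691 (Δ0.277)  B: 1.955 (Δ0.459)  C: 2.395 (Δ0.019)  D: 2.053 (Δ0.361)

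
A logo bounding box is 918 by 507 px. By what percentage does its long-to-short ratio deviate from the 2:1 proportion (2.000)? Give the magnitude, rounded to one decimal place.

9.5%

Ratio = 918 / 507 ≈ 1.8107.
Ideal 2:1 = 2.0000. |1.8107 − 2.0000| / 2.0000 ≈ 9.47% → 9.5%.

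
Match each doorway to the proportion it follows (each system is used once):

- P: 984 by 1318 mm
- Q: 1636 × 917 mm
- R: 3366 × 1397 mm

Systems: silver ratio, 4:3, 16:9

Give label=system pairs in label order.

P=4:3, Q=16:9, R=silver ratio

Ratios: P ≈ 1.339; Q ≈ 1.784; R ≈ 2.409.
Targets: silver ratio ≈ 2.414; 4:3 ≈ 1.333; 16:9 ≈ 1.778.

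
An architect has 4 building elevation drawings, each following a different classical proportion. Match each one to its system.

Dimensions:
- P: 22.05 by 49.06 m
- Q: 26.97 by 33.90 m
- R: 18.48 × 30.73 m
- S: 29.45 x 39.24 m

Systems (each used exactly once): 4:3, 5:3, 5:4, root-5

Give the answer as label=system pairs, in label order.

P=root-5, Q=5:4, R=5:3, S=4:3

P = 49.06/22.05 ≈ 2.225 → root-5 (2.236)
Q = 33.90/26.97 ≈ 1.257 → 5:4 (1.250)
R = 30.73/18.48 ≈ 1.663 → 5:3 (1.667)
S = 39.24/29.45 ≈ 1.332 → 4:3 (1.333)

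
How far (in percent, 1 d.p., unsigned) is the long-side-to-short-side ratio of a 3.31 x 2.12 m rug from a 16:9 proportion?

Ratio = 3.31 / 2.12 ≈ 1.5613.
Ideal 16:9 ≈ 1.7778. |1.5613 − 1.7778| / 1.7778 ≈ 12.18% → 12.2%.

12.2%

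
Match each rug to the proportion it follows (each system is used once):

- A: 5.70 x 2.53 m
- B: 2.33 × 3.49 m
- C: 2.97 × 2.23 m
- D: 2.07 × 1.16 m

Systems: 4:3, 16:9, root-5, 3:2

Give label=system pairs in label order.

A=root-5, B=3:2, C=4:3, D=16:9

Ratios: A ≈ 2.253; B ≈ 1.498; C ≈ 1.332; D ≈ 1.784.
Targets: 4:3 ≈ 1.333; 16:9 ≈ 1.778; root-5 ≈ 2.236; 3:2 ≈ 1.500.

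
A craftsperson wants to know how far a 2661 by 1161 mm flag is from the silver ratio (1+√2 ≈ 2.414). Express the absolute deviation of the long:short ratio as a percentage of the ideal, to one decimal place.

5.1%

Ratio = 2661 / 1161 ≈ 2.2920.
Ideal silver ratio ≈ 2.4142. |2.2920 − 2.4142| / 2.4142 ≈ 5.06% → 5.1%.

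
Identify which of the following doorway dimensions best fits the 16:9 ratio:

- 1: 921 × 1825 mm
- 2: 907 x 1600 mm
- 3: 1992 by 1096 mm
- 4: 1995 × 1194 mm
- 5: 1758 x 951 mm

Ratios (long/short): 1 ≈ 1.982; 2 ≈ 1.764; 3 ≈ 1.818; 4 ≈ 1.671; 5 ≈ 1.849.
16:9 ≈ 1.778; option 2 is nearest (Δ 0.014).

2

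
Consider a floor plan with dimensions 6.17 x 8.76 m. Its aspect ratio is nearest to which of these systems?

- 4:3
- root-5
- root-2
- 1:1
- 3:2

root-2

8.76/6.17 ≈ 1.420. Nearest candidates are root-2 (1.414, off by 0.006) and 3:2 (1.500, off by 0.080).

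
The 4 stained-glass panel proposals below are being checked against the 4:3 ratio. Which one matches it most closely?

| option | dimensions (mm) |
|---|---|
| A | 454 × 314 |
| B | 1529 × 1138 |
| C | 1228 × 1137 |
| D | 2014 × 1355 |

B

Target 4:3 ≈ 1.333.
A: 1.446 (Δ0.113)  B: 1.344 (Δ0.011)  C: 1.080 (Δ0.253)  D: 1.486 (Δ0.153)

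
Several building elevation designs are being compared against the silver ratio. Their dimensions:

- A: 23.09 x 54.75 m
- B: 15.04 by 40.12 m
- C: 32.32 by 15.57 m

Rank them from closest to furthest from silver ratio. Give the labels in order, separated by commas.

A: 54.75/23.09 ≈ 2.371 → |2.371 − 2.414| = 0.043
B: 40.12/15.04 ≈ 2.668 → |2.668 − 2.414| = 0.254
C: 32.32/15.57 ≈ 2.076 → |2.076 − 2.414| = 0.338

A, B, C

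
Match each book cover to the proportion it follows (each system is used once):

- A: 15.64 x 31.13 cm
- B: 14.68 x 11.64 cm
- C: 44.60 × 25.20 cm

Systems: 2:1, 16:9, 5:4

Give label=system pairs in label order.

Ratios: A ≈ 1.990; B ≈ 1.261; C ≈ 1.770.
Targets: 2:1 ≈ 2.000; 16:9 ≈ 1.778; 5:4 ≈ 1.250.

A=2:1, B=5:4, C=16:9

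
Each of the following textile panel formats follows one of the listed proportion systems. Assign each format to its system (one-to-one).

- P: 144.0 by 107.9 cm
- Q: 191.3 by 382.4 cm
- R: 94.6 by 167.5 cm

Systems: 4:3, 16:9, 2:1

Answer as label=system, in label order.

P=4:3, Q=2:1, R=16:9

P = 144.0/107.9 ≈ 1.335 → 4:3 (1.333)
Q = 382.4/191.3 ≈ 1.999 → 2:1 (2.000)
R = 167.5/94.6 ≈ 1.771 → 16:9 (1.778)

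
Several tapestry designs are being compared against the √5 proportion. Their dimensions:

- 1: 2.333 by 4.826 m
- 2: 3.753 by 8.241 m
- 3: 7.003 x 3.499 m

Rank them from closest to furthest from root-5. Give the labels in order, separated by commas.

Ratios: 1 = 4.826 / 2.333 ≈ 2.069; 2 = 8.241 / 3.753 ≈ 2.196; 3 = 7.003 / 3.499 ≈ 2.001.
|Δ from 2.236|: 1 0.167; 2 0.040; 3 0.235.

2, 1, 3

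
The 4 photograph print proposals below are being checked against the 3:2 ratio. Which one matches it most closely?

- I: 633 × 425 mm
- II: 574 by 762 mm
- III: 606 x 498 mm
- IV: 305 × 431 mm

Ratios (long/short): I ≈ 1.489; II ≈ 1.328; III ≈ 1.217; IV ≈ 1.413.
3:2 ≈ 1.500; option I is nearest (Δ 0.011).

I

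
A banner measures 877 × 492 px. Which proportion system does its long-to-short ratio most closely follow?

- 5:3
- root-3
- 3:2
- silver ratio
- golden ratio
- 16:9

Ratio = 877 / 492 ≈ 1.783.
Distances: 5:3 1.667 (Δ 0.116); root-3 1.732 (Δ 0.051); 3:2 1.500 (Δ 0.283); silver ratio 2.414 (Δ 0.631); golden ratio 1.618 (Δ 0.165); 16:9 1.778 (Δ 0.005).

16:9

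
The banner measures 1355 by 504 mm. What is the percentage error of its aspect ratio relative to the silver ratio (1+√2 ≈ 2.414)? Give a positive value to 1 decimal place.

Ratio = 1355 / 504 ≈ 2.6885.
Ideal silver ratio ≈ 2.4142. |2.6885 − 2.4142| / 2.4142 ≈ 11.36% → 11.4%.

11.4%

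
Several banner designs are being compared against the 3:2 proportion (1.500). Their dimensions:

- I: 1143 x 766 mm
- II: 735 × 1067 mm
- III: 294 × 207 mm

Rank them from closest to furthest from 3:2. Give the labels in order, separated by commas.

I: 1143/766 ≈ 1.492 → |1.492 − 1.500| = 0.008
II: 1067/735 ≈ 1.452 → |1.452 − 1.500| = 0.048
III: 294/207 ≈ 1.420 → |1.420 − 1.500| = 0.080

I, II, III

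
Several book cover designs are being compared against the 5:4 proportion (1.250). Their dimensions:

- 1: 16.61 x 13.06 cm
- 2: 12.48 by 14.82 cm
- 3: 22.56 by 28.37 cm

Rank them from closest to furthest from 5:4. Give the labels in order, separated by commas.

3, 1, 2

1: 16.61/13.06 ≈ 1.272 → |1.272 − 1.250| = 0.022
2: 14.82/12.48 ≈ 1.188 → |1.188 − 1.250| = 0.062
3: 28.37/22.56 ≈ 1.258 → |1.258 − 1.250| = 0.008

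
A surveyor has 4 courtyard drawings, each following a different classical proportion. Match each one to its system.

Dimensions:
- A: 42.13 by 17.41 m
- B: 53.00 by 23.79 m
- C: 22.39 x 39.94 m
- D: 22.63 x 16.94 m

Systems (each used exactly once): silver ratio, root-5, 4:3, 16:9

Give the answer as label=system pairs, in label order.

A=silver ratio, B=root-5, C=16:9, D=4:3

Ratios: A ≈ 2.420; B ≈ 2.228; C ≈ 1.784; D ≈ 1.336.
Targets: silver ratio ≈ 2.414; root-5 ≈ 2.236; 4:3 ≈ 1.333; 16:9 ≈ 1.778.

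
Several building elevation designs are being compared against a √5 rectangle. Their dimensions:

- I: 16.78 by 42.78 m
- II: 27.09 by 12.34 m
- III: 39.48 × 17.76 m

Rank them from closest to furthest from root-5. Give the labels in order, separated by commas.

I: 42.78/16.78 ≈ 2.549 → |2.549 − 2.236| = 0.313
II: 27.09/12.34 ≈ 2.195 → |2.195 − 2.236| = 0.041
III: 39.48/17.76 ≈ 2.223 → |2.223 − 2.236| = 0.013

III, II, I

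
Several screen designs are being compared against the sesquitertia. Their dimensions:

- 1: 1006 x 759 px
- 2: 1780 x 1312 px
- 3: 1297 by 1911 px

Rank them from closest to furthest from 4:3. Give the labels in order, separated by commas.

1, 2, 3

Ratios: 1 = 1006 / 759 ≈ 1.325; 2 = 1780 / 1312 ≈ 1.357; 3 = 1911 / 1297 ≈ 1.473.
|Δ from 1.333|: 1 0.008; 2 0.024; 3 0.140.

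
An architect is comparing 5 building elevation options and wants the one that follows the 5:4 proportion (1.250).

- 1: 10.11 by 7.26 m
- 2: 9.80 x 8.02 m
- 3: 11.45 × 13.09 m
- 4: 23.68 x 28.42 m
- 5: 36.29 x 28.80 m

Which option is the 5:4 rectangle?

Target 5:4 ≈ 1.250.
1: 1.393 (Δ0.143)  2: 1.222 (Δ0.028)  3: 1.143 (Δ0.107)  4: 1.200 (Δ0.050)  5: 1.260 (Δ0.010)

5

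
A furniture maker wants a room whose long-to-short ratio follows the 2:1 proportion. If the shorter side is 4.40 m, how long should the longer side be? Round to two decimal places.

8.80 m

2:1 = 2.00000.
Longer side = 4.40 × 2.00000 ≈ 8.8000 → 8.80 m.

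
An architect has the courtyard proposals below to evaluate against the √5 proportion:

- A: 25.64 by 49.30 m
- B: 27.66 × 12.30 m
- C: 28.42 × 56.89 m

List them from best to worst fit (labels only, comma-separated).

B, C, A

A: 49.30/25.64 ≈ 1.923 → |1.923 − 2.236| = 0.313
B: 27.66/12.30 ≈ 2.249 → |2.249 − 2.236| = 0.013
C: 56.89/28.42 ≈ 2.002 → |2.002 − 2.236| = 0.234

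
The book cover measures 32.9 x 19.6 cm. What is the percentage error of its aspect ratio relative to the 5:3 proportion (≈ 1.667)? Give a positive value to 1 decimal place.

0.7%

Ratio = 32.9 / 19.6 ≈ 1.6786.
Ideal 5:3 ≈ 1.6667. |1.6786 − 1.6667| / 1.6667 ≈ 0.71% → 0.7%.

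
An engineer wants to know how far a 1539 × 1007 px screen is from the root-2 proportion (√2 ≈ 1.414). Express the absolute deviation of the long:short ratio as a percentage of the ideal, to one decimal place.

Ratio = 1539 / 1007 ≈ 1.5283.
Ideal root-2 ≈ 1.4142. |1.5283 − 1.4142| / 1.4142 ≈ 8.07% → 8.1%.

8.1%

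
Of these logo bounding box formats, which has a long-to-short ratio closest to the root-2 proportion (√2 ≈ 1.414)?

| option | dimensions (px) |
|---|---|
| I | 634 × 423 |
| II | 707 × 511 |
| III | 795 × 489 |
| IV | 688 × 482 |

Target root-2 ≈ 1.414.
I: 1.499 (Δ0.085)  II: 1.384 (Δ0.030)  III: 1.626 (Δ0.212)  IV: 1.427 (Δ0.013)

IV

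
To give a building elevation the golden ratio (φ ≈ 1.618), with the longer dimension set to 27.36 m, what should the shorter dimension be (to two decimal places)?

golden ratio ≈ 1.61803.
Shorter side = 27.36 ÷ 1.61803 ≈ 16.9095 → 16.91 m.

16.91 m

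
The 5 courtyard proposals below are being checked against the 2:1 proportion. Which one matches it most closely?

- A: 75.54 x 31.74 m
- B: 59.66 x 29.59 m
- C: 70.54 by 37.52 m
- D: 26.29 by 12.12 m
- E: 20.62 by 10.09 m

B

Ratios (long/short): A ≈ 2.380; B ≈ 2.016; C ≈ 1.880; D ≈ 2.169; E ≈ 2.044.
2:1 ≈ 2.000; option B is nearest (Δ 0.016).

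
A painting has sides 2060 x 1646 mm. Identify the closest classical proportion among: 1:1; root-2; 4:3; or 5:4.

5:4

Ratio = 2060 / 1646 ≈ 1.252.
Distances: 1:1 1.000 (Δ 0.252); root-2 1.414 (Δ 0.162); 4:3 1.333 (Δ 0.081); 5:4 1.250 (Δ 0.002).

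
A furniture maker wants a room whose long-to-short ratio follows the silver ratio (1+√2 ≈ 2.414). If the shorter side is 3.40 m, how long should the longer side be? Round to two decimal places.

silver ratio ≈ 2.41421.
Longer side = 3.40 × 2.41421 ≈ 8.2083 → 8.21 m.

8.21 m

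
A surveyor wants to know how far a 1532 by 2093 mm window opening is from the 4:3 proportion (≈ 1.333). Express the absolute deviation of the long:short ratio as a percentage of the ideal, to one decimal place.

2.5%

Ratio = 2093 / 1532 ≈ 1.3662.
Ideal 4:3 ≈ 1.3333. |1.3662 − 1.3333| / 1.3333 ≈ 2.47% → 2.5%.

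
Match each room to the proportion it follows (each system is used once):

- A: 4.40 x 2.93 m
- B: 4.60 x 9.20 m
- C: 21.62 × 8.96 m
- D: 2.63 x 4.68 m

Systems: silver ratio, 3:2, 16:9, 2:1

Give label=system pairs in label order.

A=3:2, B=2:1, C=silver ratio, D=16:9

A = 4.40/2.93 ≈ 1.502 → 3:2 (1.500)
B = 9.20/4.60 ≈ 2.000 → 2:1 (2.000)
C = 21.62/8.96 ≈ 2.413 → silver ratio (2.414)
D = 4.68/2.63 ≈ 1.779 → 16:9 (1.778)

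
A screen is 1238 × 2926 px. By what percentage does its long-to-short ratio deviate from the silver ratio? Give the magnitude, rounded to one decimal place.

Ratio = 2926 / 1238 ≈ 2.3635.
Ideal silver ratio ≈ 2.4142. |2.3635 − 2.4142| / 2.4142 ≈ 2.10% → 2.1%.

2.1%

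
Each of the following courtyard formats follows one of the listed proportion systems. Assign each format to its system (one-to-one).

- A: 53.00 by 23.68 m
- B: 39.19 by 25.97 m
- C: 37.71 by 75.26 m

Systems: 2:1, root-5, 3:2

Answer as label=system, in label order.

Ratios: A ≈ 2.238; B ≈ 1.509; C ≈ 1.996.
Targets: 2:1 ≈ 2.000; root-5 ≈ 2.236; 3:2 ≈ 1.500.

A=root-5, B=3:2, C=2:1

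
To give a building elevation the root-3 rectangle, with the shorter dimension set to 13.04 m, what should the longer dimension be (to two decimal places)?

22.59 m

root-3 ≈ 1.73205.
Longer side = 13.04 × 1.73205 ≈ 22.5859 → 22.59 m.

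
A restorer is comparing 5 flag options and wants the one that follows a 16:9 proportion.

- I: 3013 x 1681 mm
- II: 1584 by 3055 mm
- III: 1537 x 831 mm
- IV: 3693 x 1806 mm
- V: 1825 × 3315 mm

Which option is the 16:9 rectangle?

I

Ratios (long/short): I ≈ 1.792; II ≈ 1.929; III ≈ 1.850; IV ≈ 2.045; V ≈ 1.816.
16:9 ≈ 1.778; option I is nearest (Δ 0.014).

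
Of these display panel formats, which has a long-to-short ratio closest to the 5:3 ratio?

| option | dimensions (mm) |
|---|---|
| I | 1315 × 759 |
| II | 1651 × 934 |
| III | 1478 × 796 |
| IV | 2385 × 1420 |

IV

Ratios (long/short): I ≈ 1.733; II ≈ 1.768; III ≈ 1.857; IV ≈ 1.680.
5:3 ≈ 1.667; option IV is nearest (Δ 0.013).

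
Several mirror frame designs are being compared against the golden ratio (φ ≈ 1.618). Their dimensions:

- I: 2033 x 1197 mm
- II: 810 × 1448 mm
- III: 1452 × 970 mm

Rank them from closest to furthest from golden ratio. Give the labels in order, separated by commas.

I: 2033/1197 ≈ 1.698 → |1.698 − 1.618| = 0.080
II: 1448/810 ≈ 1.788 → |1.788 − 1.618| = 0.170
III: 1452/970 ≈ 1.497 → |1.497 − 1.618| = 0.121

I, III, II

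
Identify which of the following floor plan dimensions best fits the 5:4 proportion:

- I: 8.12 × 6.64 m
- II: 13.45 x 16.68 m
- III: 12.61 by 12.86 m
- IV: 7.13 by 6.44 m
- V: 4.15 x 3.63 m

Target 5:4 ≈ 1.250.
I: 1.223 (Δ0.027)  II: 1.240 (Δ0.010)  III: 1.020 (Δ0.230)  IV: 1.107 (Δ0.143)  V: 1.143 (Δ0.107)

II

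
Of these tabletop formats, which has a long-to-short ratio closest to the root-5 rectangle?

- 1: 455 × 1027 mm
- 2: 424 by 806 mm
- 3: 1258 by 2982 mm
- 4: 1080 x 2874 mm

1

Ratios (long/short): 1 ≈ 2.257; 2 ≈ 1.901; 3 ≈ 2.370; 4 ≈ 2.661.
root-5 ≈ 2.236; option 1 is nearest (Δ 0.021).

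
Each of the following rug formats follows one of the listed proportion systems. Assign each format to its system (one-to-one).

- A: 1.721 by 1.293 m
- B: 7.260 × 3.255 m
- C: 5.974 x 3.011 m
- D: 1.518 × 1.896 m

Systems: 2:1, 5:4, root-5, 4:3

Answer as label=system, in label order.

A=4:3, B=root-5, C=2:1, D=5:4

A = 1.721/1.293 ≈ 1.331 → 4:3 (1.333)
B = 7.260/3.255 ≈ 2.230 → root-5 (2.236)
C = 5.974/3.011 ≈ 1.984 → 2:1 (2.000)
D = 1.896/1.518 ≈ 1.249 → 5:4 (1.250)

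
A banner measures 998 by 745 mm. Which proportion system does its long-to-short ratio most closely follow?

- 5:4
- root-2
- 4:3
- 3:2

Ratio = 998 / 745 ≈ 1.340.
Distances: 5:4 1.250 (Δ 0.090); root-2 1.414 (Δ 0.074); 4:3 1.333 (Δ 0.007); 3:2 1.500 (Δ 0.160).

4:3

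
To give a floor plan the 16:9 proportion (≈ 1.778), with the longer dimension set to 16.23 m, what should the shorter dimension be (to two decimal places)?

9.13 m

16:9 ≈ 1.77778.
Shorter side = 16.23 ÷ 1.77778 ≈ 9.1294 → 9.13 m.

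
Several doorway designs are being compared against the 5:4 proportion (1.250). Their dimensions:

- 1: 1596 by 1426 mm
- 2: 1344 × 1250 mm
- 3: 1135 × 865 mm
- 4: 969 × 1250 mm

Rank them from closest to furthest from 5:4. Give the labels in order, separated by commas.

4, 3, 1, 2

Ratios: 1 = 1596 / 1426 ≈ 1.119; 2 = 1344 / 1250 ≈ 1.075; 3 = 1135 / 865 ≈ 1.312; 4 = 1250 / 969 ≈ 1.290.
|Δ from 1.250|: 1 0.131; 2 0.175; 3 0.062; 4 0.040.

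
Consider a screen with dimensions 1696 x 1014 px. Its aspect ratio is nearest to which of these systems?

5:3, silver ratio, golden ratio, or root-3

5:3

1696/1014 ≈ 1.673. Nearest candidates are 5:3 (1.667, off by 0.006) and golden ratio (1.618, off by 0.055).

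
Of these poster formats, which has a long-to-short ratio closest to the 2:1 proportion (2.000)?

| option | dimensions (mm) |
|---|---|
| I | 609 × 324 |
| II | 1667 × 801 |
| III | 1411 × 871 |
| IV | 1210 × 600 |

IV

Ratios (long/short): I ≈ 1.880; II ≈ 2.081; III ≈ 1.620; IV ≈ 2.017.
2:1 ≈ 2.000; option IV is nearest (Δ 0.017).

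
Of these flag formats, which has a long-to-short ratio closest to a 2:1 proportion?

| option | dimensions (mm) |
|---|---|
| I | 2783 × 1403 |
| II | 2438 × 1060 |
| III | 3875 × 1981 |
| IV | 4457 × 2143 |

Target 2:1 ≈ 2.000.
I: 1.984 (Δ0.016)  II: 2.300 (Δ0.300)  III: 1.956 (Δ0.044)  IV: 2.080 (Δ0.080)

I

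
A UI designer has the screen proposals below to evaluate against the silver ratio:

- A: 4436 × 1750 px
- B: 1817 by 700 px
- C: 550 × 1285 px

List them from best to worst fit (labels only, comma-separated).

C, A, B

A: 4436/1750 ≈ 2.535 → |2.535 − 2.414| = 0.121
B: 1817/700 ≈ 2.596 → |2.596 − 2.414| = 0.182
C: 1285/550 ≈ 2.336 → |2.336 − 2.414| = 0.078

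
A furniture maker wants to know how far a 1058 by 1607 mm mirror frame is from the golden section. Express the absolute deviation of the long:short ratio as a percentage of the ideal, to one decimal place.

Ratio = 1607 / 1058 ≈ 1.5189.
Ideal golden ratio ≈ 1.6180. |1.5189 − 1.6180| / 1.6180 ≈ 6.12% → 6.1%.

6.1%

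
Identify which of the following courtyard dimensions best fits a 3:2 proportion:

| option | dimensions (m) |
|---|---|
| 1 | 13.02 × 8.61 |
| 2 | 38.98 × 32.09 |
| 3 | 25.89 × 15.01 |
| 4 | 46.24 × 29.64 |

1

Ratios (long/short): 1 ≈ 1.512; 2 ≈ 1.215; 3 ≈ 1.725; 4 ≈ 1.560.
3:2 ≈ 1.500; option 1 is nearest (Δ 0.012).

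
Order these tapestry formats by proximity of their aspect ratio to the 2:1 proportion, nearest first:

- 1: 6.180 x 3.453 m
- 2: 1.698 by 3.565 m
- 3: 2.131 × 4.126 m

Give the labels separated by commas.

1: 6.180/3.453 ≈ 1.790 → |1.790 − 2.000| = 0.210
2: 3.565/1.698 ≈ 2.100 → |2.100 − 2.000| = 0.100
3: 4.126/2.131 ≈ 1.936 → |1.936 − 2.000| = 0.064

3, 2, 1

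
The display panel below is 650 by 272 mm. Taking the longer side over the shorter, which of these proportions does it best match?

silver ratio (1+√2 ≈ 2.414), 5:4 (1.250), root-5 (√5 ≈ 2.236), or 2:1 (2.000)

silver ratio

650/272 ≈ 2.390. Nearest candidates are silver ratio (2.414, off by 0.024) and root-5 (2.236, off by 0.154).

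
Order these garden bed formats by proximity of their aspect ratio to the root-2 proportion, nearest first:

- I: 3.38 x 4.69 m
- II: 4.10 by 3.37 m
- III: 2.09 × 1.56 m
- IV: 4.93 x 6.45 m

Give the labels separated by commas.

I, III, IV, II

I: 4.69/3.38 ≈ 1.388 → |1.388 − 1.414| = 0.026
II: 4.10/3.37 ≈ 1.217 → |1.217 − 1.414| = 0.197
III: 2.09/1.56 ≈ 1.340 → |1.340 − 1.414| = 0.074
IV: 6.45/4.93 ≈ 1.308 → |1.308 − 1.414| = 0.106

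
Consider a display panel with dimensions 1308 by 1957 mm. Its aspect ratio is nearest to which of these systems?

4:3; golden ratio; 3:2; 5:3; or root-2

3:2

Ratio = 1957 / 1308 ≈ 1.496.
Distances: 4:3 1.333 (Δ 0.163); golden ratio 1.618 (Δ 0.122); 3:2 1.500 (Δ 0.004); 5:3 1.667 (Δ 0.171); root-2 1.414 (Δ 0.082).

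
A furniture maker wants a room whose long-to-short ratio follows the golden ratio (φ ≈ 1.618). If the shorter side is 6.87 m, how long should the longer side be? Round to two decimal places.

golden ratio ≈ 1.61803.
Longer side = 6.87 × 1.61803 ≈ 11.1159 → 11.12 m.

11.12 m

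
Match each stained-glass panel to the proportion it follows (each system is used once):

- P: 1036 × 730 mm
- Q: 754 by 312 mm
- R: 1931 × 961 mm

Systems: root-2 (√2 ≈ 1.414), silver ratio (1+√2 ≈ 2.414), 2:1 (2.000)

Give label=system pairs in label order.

P = 1036/730 ≈ 1.419 → root-2 (1.414)
Q = 754/312 ≈ 2.417 → silver ratio (2.414)
R = 1931/961 ≈ 2.009 → 2:1 (2.000)

P=root-2, Q=silver ratio, R=2:1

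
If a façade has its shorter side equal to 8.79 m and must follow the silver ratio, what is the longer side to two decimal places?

silver ratio ≈ 2.41421.
Longer side = 8.79 × 2.41421 ≈ 21.2209 → 21.22 m.

21.22 m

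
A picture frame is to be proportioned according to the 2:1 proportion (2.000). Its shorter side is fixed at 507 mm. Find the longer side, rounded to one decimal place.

2:1 = 2.00000.
Longer side = 507 × 2.00000 ≈ 1014.000 → 1014.0 mm.

1014.0 mm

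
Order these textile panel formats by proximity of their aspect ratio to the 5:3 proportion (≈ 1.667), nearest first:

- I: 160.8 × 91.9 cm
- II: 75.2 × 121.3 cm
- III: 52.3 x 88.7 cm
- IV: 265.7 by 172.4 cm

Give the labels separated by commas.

III, II, I, IV

Ratios: I = 160.8 / 91.9 ≈ 1.750; II = 121.3 / 75.2 ≈ 1.613; III = 88.7 / 52.3 ≈ 1.696; IV = 265.7 / 172.4 ≈ 1.541.
|Δ from 1.667|: I 0.083; II 0.054; III 0.029; IV 0.126.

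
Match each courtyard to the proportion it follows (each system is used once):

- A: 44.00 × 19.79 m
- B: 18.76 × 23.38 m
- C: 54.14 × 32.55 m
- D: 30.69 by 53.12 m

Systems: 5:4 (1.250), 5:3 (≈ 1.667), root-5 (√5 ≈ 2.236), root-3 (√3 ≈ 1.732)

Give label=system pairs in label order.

A = 44.00/19.79 ≈ 2.223 → root-5 (2.236)
B = 23.38/18.76 ≈ 1.246 → 5:4 (1.250)
C = 54.14/32.55 ≈ 1.663 → 5:3 (1.667)
D = 53.12/30.69 ≈ 1.731 → root-3 (1.732)

A=root-5, B=5:4, C=5:3, D=root-3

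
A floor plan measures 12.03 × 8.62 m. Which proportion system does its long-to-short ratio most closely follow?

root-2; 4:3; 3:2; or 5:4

Ratio = 12.03 / 8.62 ≈ 1.396.
Distances: root-2 1.414 (Δ 0.018); 4:3 1.333 (Δ 0.063); 3:2 1.500 (Δ 0.104); 5:4 1.250 (Δ 0.146).

root-2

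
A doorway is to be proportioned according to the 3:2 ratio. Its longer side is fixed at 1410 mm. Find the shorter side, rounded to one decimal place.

940.0 mm

3:2 = 1.50000.
Shorter side = 1410 ÷ 1.50000 ≈ 940.000 → 940.0 mm.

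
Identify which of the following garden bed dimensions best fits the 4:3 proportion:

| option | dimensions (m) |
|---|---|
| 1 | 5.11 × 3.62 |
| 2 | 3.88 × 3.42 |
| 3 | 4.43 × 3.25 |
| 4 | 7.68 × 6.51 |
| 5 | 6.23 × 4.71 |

5

Target 4:3 ≈ 1.333.
1: 1.412 (Δ0.079)  2: 1.135 (Δ0.198)  3: 1.363 (Δ0.030)  4: 1.180 (Δ0.153)  5: 1.323 (Δ0.010)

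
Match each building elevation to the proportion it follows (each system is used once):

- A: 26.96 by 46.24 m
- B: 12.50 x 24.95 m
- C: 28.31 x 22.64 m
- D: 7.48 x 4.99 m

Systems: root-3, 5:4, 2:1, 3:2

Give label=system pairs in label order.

A=root-3, B=2:1, C=5:4, D=3:2

Ratios: A ≈ 1.715; B ≈ 1.996; C ≈ 1.250; D ≈ 1.499.
Targets: root-3 ≈ 1.732; 5:4 ≈ 1.250; 2:1 ≈ 2.000; 3:2 ≈ 1.500.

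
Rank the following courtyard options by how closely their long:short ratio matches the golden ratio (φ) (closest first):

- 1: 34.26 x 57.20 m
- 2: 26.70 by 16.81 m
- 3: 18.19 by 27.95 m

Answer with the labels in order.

1: 57.20/34.26 ≈ 1.670 → |1.670 − 1.618| = 0.052
2: 26.70/16.81 ≈ 1.588 → |1.588 − 1.618| = 0.030
3: 27.95/18.19 ≈ 1.537 → |1.537 − 1.618| = 0.081

2, 1, 3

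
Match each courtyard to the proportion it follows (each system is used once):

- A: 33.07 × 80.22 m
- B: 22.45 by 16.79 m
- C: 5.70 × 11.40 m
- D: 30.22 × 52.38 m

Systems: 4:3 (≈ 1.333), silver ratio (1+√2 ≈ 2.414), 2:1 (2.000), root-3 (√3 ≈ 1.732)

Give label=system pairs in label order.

A = 80.22/33.07 ≈ 2.426 → silver ratio (2.414)
B = 22.45/16.79 ≈ 1.337 → 4:3 (1.333)
C = 11.40/5.70 ≈ 2.000 → 2:1 (2.000)
D = 52.38/30.22 ≈ 1.733 → root-3 (1.732)

A=silver ratio, B=4:3, C=2:1, D=root-3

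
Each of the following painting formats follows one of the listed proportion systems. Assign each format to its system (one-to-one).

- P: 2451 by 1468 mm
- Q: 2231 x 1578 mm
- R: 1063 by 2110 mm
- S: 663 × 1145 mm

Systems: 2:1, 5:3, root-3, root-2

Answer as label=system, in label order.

P = 2451/1468 ≈ 1.670 → 5:3 (1.667)
Q = 2231/1578 ≈ 1.414 → root-2 (1.414)
R = 2110/1063 ≈ 1.985 → 2:1 (2.000)
S = 1145/663 ≈ 1.727 → root-3 (1.732)

P=5:3, Q=root-2, R=2:1, S=root-3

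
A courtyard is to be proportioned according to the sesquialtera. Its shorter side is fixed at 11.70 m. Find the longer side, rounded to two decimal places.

17.55 m

3:2 = 1.50000.
Longer side = 11.70 × 1.50000 ≈ 17.5500 → 17.55 m.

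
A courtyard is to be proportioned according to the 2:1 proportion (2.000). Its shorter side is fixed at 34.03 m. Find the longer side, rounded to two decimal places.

68.06 m

2:1 = 2.00000.
Longer side = 34.03 × 2.00000 ≈ 68.0600 → 68.06 m.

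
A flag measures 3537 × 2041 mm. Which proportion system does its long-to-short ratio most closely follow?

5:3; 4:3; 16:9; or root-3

Ratio = 3537 / 2041 ≈ 1.733.
Distances: 5:3 1.667 (Δ 0.066); 4:3 1.333 (Δ 0.400); 16:9 1.778 (Δ 0.045); root-3 1.732 (Δ 0.001).

root-3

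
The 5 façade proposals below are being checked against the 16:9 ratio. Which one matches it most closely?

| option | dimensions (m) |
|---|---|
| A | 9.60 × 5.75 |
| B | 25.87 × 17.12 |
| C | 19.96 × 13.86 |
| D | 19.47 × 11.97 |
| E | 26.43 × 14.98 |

E

Ratios (long/short): A ≈ 1.670; B ≈ 1.511; C ≈ 1.440; D ≈ 1.627; E ≈ 1.764.
16:9 ≈ 1.778; option E is nearest (Δ 0.014).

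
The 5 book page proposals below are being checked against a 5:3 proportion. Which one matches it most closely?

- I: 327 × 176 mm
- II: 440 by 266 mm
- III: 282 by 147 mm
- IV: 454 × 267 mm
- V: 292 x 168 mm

Target 5:3 ≈ 1.667.
I: 1.858 (Δ0.191)  II: 1.654 (Δ0.013)  III: 1.918 (Δ0.251)  IV: 1.700 (Δ0.033)  V: 1.738 (Δ0.071)

II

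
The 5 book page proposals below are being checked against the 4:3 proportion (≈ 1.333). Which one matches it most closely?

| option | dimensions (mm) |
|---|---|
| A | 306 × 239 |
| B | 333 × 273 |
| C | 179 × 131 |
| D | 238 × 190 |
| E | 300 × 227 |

Target 4:3 ≈ 1.333.
A: 1.280 (Δ0.053)  B: 1.220 (Δ0.113)  C: 1.366 (Δ0.033)  D: 1.253 (Δ0.080)  E: 1.322 (Δ0.011)

E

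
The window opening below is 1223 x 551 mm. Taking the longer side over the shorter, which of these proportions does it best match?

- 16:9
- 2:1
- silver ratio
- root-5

root-5

1223/551 ≈ 2.220. Nearest candidates are root-5 (2.236, off by 0.016) and silver ratio (2.414, off by 0.194).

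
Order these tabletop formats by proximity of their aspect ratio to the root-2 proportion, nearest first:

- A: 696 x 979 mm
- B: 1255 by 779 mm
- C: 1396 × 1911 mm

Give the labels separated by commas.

A, C, B

Ratios: A = 979 / 696 ≈ 1.407; B = 1255 / 779 ≈ 1.611; C = 1911 / 1396 ≈ 1.369.
|Δ from 1.414|: A 0.007; B 0.197; C 0.045.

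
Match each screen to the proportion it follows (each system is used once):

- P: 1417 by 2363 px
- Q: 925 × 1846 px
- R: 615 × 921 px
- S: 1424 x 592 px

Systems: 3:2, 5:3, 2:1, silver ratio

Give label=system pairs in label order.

P=5:3, Q=2:1, R=3:2, S=silver ratio

P = 2363/1417 ≈ 1.668 → 5:3 (1.667)
Q = 1846/925 ≈ 1.996 → 2:1 (2.000)
R = 921/615 ≈ 1.498 → 3:2 (1.500)
S = 1424/592 ≈ 2.405 → silver ratio (2.414)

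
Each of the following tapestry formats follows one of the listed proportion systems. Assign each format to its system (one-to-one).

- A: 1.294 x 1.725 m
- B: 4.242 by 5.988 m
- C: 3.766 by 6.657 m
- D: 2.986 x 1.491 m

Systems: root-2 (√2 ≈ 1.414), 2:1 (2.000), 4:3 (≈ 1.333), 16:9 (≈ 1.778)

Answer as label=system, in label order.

Ratios: A ≈ 1.333; B ≈ 1.412; C ≈ 1.768; D ≈ 2.003.
Targets: root-2 ≈ 1.414; 2:1 ≈ 2.000; 4:3 ≈ 1.333; 16:9 ≈ 1.778.

A=4:3, B=root-2, C=16:9, D=2:1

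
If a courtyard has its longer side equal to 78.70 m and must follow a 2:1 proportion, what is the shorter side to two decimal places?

39.35 m

2:1 = 2.00000.
Shorter side = 78.70 ÷ 2.00000 ≈ 39.3500 → 39.35 m.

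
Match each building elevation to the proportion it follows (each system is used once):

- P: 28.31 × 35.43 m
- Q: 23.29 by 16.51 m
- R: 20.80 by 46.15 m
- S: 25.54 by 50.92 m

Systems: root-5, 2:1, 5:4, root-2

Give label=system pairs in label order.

P = 35.43/28.31 ≈ 1.252 → 5:4 (1.250)
Q = 23.29/16.51 ≈ 1.411 → root-2 (1.414)
R = 46.15/20.80 ≈ 2.219 → root-5 (2.236)
S = 50.92/25.54 ≈ 1.994 → 2:1 (2.000)

P=5:4, Q=root-2, R=root-5, S=2:1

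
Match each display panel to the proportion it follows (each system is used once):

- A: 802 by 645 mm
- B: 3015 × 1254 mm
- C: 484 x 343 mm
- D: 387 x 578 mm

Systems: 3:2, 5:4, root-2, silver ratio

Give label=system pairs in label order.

Ratios: A ≈ 1.243; B ≈ 2.404; C ≈ 1.411; D ≈ 1.494.
Targets: 3:2 ≈ 1.500; 5:4 ≈ 1.250; root-2 ≈ 1.414; silver ratio ≈ 2.414.

A=5:4, B=silver ratio, C=root-2, D=3:2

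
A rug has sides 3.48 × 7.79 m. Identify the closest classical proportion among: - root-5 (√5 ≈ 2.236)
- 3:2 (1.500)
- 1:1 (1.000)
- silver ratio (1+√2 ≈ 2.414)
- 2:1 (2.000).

7.79/3.48 ≈ 2.239. Nearest candidates are root-5 (2.236, off by 0.003) and silver ratio (2.414, off by 0.175).

root-5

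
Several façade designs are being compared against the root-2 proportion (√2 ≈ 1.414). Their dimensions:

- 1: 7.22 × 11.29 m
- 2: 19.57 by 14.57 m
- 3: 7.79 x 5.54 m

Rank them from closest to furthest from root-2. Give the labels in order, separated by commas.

Ratios: 1 = 11.29 / 7.22 ≈ 1.564; 2 = 19.57 / 14.57 ≈ 1.343; 3 = 7.79 / 5.54 ≈ 1.406.
|Δ from 1.414|: 1 0.150; 2 0.071; 3 0.008.

3, 2, 1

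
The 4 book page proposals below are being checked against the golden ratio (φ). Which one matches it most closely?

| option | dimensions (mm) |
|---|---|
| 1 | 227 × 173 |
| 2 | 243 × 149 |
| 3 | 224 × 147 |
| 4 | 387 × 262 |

Ratios (long/short): 1 ≈ 1.312; 2 ≈ 1.631; 3 ≈ 1.524; 4 ≈ 1.477.
golden ratio ≈ 1.618; option 2 is nearest (Δ 0.013).

2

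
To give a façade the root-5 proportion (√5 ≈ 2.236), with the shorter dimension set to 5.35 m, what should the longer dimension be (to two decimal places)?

root-5 ≈ 2.23607.
Longer side = 5.35 × 2.23607 ≈ 11.9630 → 11.96 m.

11.96 m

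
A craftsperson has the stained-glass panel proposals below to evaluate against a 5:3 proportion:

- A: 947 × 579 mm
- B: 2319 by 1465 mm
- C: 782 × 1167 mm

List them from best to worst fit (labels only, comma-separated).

A: 947/579 ≈ 1.636 → |1.636 − 1.667| = 0.031
B: 2319/1465 ≈ 1.583 → |1.583 − 1.667| = 0.084
C: 1167/782 ≈ 1.492 → |1.492 − 1.667| = 0.175

A, B, C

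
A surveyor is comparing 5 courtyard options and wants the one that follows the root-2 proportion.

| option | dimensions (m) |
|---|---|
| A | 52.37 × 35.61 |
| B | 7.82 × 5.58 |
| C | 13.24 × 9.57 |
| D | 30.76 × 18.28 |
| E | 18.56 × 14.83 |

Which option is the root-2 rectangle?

Ratios (long/short): A ≈ 1.471; B ≈ 1.401; C ≈ 1.383; D ≈ 1.683; E ≈ 1.252.
root-2 ≈ 1.414; option B is nearest (Δ 0.013).

B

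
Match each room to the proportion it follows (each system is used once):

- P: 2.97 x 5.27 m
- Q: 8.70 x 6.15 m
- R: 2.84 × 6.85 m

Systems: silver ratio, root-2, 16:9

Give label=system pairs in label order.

P=16:9, Q=root-2, R=silver ratio

Ratios: P ≈ 1.774; Q ≈ 1.415; R ≈ 2.412.
Targets: silver ratio ≈ 2.414; root-2 ≈ 1.414; 16:9 ≈ 1.778.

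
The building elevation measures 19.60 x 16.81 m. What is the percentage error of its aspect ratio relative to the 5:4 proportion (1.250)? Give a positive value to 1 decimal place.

6.7%

Ratio = 19.60 / 16.81 ≈ 1.1660.
Ideal 5:4 = 1.2500. |1.1660 − 1.2500| / 1.2500 ≈ 6.72% → 6.7%.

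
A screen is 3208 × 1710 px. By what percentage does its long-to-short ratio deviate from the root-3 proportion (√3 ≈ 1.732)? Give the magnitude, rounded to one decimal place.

8.3%

Ratio = 3208 / 1710 ≈ 1.8760.
Ideal root-3 ≈ 1.7321. |1.8760 − 1.7321| / 1.7321 ≈ 8.31% → 8.3%.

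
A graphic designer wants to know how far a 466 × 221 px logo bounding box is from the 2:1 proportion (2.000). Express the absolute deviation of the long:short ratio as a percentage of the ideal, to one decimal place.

Ratio = 466 / 221 ≈ 2.1086.
Ideal 2:1 = 2.0000. |2.1086 − 2.0000| / 2.0000 ≈ 5.43% → 5.4%.

5.4%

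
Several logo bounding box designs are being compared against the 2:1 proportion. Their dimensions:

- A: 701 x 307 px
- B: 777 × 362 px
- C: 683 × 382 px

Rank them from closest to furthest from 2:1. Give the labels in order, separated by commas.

B, C, A

Ratios: A = 701 / 307 ≈ 2.283; B = 777 / 362 ≈ 2.146; C = 683 / 382 ≈ 1.788.
|Δ from 2.000|: A 0.283; B 0.146; C 0.212.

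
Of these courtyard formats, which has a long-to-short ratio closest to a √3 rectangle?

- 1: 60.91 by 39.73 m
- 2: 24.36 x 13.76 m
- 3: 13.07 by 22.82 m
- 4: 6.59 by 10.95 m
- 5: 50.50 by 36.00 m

Target root-3 ≈ 1.732.
1: 1.533 (Δ0.199)  2: 1.770 (Δ0.038)  3: 1.746 (Δ0.014)  4: 1.662 (Δ0.070)  5: 1.403 (Δ0.329)

3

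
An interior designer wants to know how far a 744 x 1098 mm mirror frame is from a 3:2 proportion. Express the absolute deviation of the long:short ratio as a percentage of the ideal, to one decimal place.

1.6%

Ratio = 1098 / 744 ≈ 1.4758.
Ideal 3:2 = 1.5000. |1.4758 − 1.5000| / 1.5000 ≈ 1.61% → 1.6%.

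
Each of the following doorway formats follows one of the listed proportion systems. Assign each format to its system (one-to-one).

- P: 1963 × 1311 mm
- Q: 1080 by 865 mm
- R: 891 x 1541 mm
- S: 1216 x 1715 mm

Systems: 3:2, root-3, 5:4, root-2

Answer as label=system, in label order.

P=3:2, Q=5:4, R=root-3, S=root-2

Ratios: P ≈ 1.497; Q ≈ 1.249; R ≈ 1.730; S ≈ 1.410.
Targets: 3:2 ≈ 1.500; root-3 ≈ 1.732; 5:4 ≈ 1.250; root-2 ≈ 1.414.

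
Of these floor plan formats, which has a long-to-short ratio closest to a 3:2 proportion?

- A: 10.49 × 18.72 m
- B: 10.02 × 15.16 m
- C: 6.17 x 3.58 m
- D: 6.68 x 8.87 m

Ratios (long/short): A ≈ 1.785; B ≈ 1.513; C ≈ 1.723; D ≈ 1.328.
3:2 ≈ 1.500; option B is nearest (Δ 0.013).

B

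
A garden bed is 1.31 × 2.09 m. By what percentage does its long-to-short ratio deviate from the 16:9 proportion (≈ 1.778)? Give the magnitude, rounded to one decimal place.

Ratio = 2.09 / 1.31 ≈ 1.5954.
Ideal 16:9 ≈ 1.7778. |1.5954 − 1.7778| / 1.7778 ≈ 10.26% → 10.3%.

10.3%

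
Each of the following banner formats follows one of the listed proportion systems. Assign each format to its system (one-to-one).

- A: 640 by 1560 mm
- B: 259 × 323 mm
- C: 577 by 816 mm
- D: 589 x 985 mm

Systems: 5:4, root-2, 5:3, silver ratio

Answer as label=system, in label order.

Ratios: A ≈ 2.438; B ≈ 1.247; C ≈ 1.414; D ≈ 1.672.
Targets: 5:4 ≈ 1.250; root-2 ≈ 1.414; 5:3 ≈ 1.667; silver ratio ≈ 2.414.

A=silver ratio, B=5:4, C=root-2, D=5:3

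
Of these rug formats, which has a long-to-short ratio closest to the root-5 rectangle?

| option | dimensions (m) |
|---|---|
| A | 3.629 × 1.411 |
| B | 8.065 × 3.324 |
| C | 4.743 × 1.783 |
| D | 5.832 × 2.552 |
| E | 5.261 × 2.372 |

E

Target root-5 ≈ 2.236.
A: 2.572 (Δ0.336)  B: 2.426 (Δ0.190)  C: 2.660 (Δ0.424)  D: 2.285 (Δ0.049)  E: 2.218 (Δ0.018)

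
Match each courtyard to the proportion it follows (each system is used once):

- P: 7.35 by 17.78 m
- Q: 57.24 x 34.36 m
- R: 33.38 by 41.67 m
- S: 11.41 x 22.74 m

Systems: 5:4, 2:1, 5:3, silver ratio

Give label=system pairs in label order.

P=silver ratio, Q=5:3, R=5:4, S=2:1

P = 17.78/7.35 ≈ 2.419 → silver ratio (2.414)
Q = 57.24/34.36 ≈ 1.666 → 5:3 (1.667)
R = 41.67/33.38 ≈ 1.248 → 5:4 (1.250)
S = 22.74/11.41 ≈ 1.993 → 2:1 (2.000)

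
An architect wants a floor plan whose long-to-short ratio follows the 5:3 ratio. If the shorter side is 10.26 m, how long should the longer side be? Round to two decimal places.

17.10 m

5:3 ≈ 1.66667.
Longer side = 10.26 × 1.66667 ≈ 17.1000 → 17.10 m.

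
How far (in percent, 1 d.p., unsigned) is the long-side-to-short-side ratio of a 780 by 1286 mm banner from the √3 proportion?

4.8%

Ratio = 1286 / 780 ≈ 1.6487.
Ideal root-3 ≈ 1.7321. |1.6487 − 1.7321| / 1.7321 ≈ 4.81% → 4.8%.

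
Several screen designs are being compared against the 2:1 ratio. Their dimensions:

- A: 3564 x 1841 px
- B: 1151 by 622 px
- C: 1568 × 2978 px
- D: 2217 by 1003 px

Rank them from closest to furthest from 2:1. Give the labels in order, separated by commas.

A, C, B, D

Ratios: A = 3564 / 1841 ≈ 1.936; B = 1151 / 622 ≈ 1.850; C = 2978 / 1568 ≈ 1.899; D = 2217 / 1003 ≈ 2.210.
|Δ from 2.000|: A 0.064; B 0.150; C 0.101; D 0.210.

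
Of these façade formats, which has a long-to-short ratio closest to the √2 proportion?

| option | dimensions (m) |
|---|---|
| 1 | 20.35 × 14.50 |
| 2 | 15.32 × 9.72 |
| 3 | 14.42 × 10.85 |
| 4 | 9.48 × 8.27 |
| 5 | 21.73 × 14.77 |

Target root-2 ≈ 1.414.
1: 1.403 (Δ0.011)  2: 1.576 (Δ0.162)  3: 1.329 (Δ0.085)  4: 1.146 (Δ0.268)  5: 1.471 (Δ0.057)

1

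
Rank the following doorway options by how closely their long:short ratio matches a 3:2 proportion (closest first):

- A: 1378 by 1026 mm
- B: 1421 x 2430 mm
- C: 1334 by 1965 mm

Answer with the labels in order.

A: 1378/1026 ≈ 1.343 → |1.343 − 1.500| = 0.157
B: 2430/1421 ≈ 1.710 → |1.710 − 1.500| = 0.210
C: 1965/1334 ≈ 1.473 → |1.473 − 1.500| = 0.027

C, A, B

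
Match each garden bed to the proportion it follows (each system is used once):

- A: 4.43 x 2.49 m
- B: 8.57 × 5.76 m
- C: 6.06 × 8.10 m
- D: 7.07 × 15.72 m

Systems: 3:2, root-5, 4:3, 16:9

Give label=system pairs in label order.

Ratios: A ≈ 1.779; B ≈ 1.488; C ≈ 1.337; D ≈ 2.223.
Targets: 3:2 ≈ 1.500; root-5 ≈ 2.236; 4:3 ≈ 1.333; 16:9 ≈ 1.778.

A=16:9, B=3:2, C=4:3, D=root-5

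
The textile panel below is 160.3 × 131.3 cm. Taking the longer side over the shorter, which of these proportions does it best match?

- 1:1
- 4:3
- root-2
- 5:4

160.3/131.3 ≈ 1.221. Nearest candidates are 5:4 (1.250, off by 0.029) and 4:3 (1.333, off by 0.112).

5:4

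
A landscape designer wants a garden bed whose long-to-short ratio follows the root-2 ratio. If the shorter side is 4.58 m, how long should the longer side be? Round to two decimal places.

6.48 m

root-2 ≈ 1.41421.
Longer side = 4.58 × 1.41421 ≈ 6.4771 → 6.48 m.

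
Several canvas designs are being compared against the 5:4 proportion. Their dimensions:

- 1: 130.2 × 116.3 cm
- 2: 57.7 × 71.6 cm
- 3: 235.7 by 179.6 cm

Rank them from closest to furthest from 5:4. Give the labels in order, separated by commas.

2, 3, 1

Ratios: 1 = 130.2 / 116.3 ≈ 1.120; 2 = 71.6 / 57.7 ≈ 1.241; 3 = 235.7 / 179.6 ≈ 1.312.
|Δ from 1.250|: 1 0.130; 2 0.009; 3 0.062.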